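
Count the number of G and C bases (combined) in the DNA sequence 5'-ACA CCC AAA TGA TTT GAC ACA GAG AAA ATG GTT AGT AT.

Scanning the sequence gives A=16, G=7, C=6, T=9.
G+C = 7 + 6 = 13

13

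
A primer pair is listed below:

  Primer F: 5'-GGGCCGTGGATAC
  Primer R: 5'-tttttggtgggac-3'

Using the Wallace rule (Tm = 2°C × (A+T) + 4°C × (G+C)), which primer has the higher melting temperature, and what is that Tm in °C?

Primer F, 44°C

Primer F: A+T=4, G+C=9 → Tm = 2(4)+4(9) = 44°C
Primer R: A+T=7, G+C=6 → Tm = 2(7)+4(6) = 38°C
44°C vs 38°C → primer F is higher.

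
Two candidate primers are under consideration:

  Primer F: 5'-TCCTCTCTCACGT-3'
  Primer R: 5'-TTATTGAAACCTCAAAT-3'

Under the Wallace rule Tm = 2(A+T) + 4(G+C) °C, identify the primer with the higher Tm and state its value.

Primer R, 42°C

Primer F: A+T=6, G+C=7 → Tm = 2(6)+4(7) = 40°C
Primer R: A+T=13, G+C=4 → Tm = 2(13)+4(4) = 42°C
40°C vs 42°C → primer R is higher.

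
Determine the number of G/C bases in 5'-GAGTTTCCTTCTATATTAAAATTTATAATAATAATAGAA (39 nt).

Counting bases: G=3, T=16, C=3, A=17
G+C = 3 + 3 = 6

6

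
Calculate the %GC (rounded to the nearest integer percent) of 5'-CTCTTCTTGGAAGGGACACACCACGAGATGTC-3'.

53%

Base counts: G=8, T=7, A=8, C=9
G+C = 8 + 9 = 17 out of 32 bases
%GC = 17/32 × 100 = 53.12% ≈ 53%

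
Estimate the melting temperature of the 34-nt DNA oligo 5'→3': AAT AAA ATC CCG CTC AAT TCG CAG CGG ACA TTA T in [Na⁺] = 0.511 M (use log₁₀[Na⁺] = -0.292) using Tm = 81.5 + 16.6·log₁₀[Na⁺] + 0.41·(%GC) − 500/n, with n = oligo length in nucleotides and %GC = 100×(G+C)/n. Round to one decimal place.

78.8°C

Length n = 34. Scanning the sequence gives T=8, G=5, A=12, C=9.
G+C = 14, so %GC = 14/34 × 100 = 41.176%
Salt term: 16.6 × (-0.292) = -4.847
GC term: 0.41 × 41.176 = 16.882; length term: −500/34 = −14.706
Tm = 81.5 + (-4.847) + 16.882 − 14.706 = 78.829 → 78.8°C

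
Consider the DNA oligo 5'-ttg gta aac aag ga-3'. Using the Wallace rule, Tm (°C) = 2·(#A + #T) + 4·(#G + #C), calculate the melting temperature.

Counting bases: C=1, T=3, A=6, G=4
So N_AT = 9 and N_GC = 5.
Tm = 2×9 + 4×5 = 38°C

38°C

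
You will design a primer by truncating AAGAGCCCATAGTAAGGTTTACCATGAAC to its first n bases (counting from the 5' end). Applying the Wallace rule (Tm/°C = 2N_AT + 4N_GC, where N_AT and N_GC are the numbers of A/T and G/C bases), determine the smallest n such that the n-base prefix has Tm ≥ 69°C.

First 24 bases: AAGAGCCCATAGTAAGGTTTACCA → Tm = 68°C (< 69°C)
First 25 bases: AAGAGCCCATAGTAAGGTTTACCAT → Tm = 70°C (≥ 69°C)
Each additional base adds 2°C (A/T) or 4°C (G/C), so Tm is non-decreasing in n; n = 25 is the first length to reach 69°C.

n = 25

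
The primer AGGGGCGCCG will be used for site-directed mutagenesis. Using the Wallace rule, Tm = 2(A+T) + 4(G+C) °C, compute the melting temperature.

38°C

Counting bases: C=3, T=0, G=6, A=1
AT pairs contribute 1, GC pairs contribute 9.
Tm = 2×1 + 4×9 = 38°C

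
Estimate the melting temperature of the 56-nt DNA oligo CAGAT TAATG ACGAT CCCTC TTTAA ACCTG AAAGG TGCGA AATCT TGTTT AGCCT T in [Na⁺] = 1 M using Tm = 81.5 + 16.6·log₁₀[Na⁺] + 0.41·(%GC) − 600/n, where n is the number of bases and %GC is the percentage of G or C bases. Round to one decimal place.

86.9°C

Length n = 56. Scanning the sequence gives G=10, C=12, T=18, A=16.
G+C = 22, so %GC = 22/56 × 100 = 39.286%
Salt term: 16.6 × (0) = 0
GC term: 0.41 × 39.286 = 16.107; length term: −600/56 = −10.714
Tm = 81.5 + (0) + 16.107 − 10.714 = 86.893 → 86.9°C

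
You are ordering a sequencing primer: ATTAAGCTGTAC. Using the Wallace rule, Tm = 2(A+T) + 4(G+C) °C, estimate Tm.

32°C

T=4, A=4, G=2, C=2
A+T = 8, G+C = 4
Tm = 2(8) + 4(4) = 16 + 16 = 32°C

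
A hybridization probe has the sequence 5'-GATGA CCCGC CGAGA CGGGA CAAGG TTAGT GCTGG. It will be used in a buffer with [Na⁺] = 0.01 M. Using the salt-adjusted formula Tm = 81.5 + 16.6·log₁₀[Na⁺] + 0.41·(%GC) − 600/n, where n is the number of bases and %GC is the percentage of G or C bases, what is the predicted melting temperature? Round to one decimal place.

56.9°C

Length n = 35. Counting bases: T=5, G=14, C=8, A=8
G+C = 22, so %GC = 22/35 × 100 = 62.857%
Salt term: 16.6 × (-2) = -33.2
GC term: 0.41 × 62.857 = 25.771; length term: −600/35 = −17.143
Tm = 81.5 + (-33.2) + 25.771 − 17.143 = 56.928 → 56.9°C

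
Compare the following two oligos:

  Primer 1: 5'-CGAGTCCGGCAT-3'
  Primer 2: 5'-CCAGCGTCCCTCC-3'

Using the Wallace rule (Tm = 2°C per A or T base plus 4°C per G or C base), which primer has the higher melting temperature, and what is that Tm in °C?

Primer 2, 46°C

Primer 1: A+T=4, G+C=8 → Tm = 2(4)+4(8) = 40°C
Primer 2: A+T=3, G+C=10 → Tm = 2(3)+4(10) = 46°C
40°C vs 46°C → primer 2 is higher.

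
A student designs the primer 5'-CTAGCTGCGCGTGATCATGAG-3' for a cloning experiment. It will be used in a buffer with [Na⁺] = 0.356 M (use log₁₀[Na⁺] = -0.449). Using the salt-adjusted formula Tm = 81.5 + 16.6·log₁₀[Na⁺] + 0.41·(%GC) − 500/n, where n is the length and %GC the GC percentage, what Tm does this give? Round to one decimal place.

Length n = 21. A=4, T=5, G=7, C=5
G+C = 12, so %GC = 12/21 × 100 = 57.143%
Salt term: 16.6 × (-0.449) = -7.453
GC term: 0.41 × 57.143 = 23.429; length term: −500/21 = −23.81
Tm = 81.5 + (-7.453) + 23.429 − 23.81 = 73.666 → 73.7°C

73.7°C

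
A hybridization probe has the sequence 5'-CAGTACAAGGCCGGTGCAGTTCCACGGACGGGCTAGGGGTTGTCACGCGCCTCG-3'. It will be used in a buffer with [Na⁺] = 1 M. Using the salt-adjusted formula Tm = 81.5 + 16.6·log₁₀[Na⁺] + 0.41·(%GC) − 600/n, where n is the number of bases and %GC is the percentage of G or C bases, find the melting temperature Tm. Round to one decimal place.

97.7°C

Length n = 54. Counting bases: A=9, T=9, C=16, G=20
G+C = 36, so %GC = 36/54 × 100 = 66.667%
Salt term: 16.6 × (0) = 0
GC term: 0.41 × 66.667 = 27.333; length term: −600/54 = −11.111
Tm = 81.5 + (0) + 27.333 − 11.111 = 97.722 → 97.7°C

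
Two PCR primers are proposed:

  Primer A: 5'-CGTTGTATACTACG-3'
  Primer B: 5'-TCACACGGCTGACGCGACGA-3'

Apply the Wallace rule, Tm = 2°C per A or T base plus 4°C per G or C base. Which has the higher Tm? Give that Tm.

Primer A: A+T=8, G+C=6 → Tm = 2(8)+4(6) = 40°C
Primer B: A+T=7, G+C=13 → Tm = 2(7)+4(13) = 66°C
40°C vs 66°C → primer B is higher.

Primer B, 66°C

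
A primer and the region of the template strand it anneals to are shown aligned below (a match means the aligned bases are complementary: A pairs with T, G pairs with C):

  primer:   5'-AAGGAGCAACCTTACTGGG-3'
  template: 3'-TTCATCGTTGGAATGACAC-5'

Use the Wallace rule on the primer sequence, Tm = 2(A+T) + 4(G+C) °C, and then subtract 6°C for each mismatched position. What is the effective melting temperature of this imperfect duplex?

46°C

Primer base counts: A=6, T=3, G=6, C=4 → A+T=9, G+C=10
Perfect-match Tm = 2(9) + 4(10) = 18 + 40 = 58°C
Mismatches (positions where the bases are not complementary): 2 (at positions 4, 18)
Effective Tm = 58 − 2×6 = 58 − 12 = 46°C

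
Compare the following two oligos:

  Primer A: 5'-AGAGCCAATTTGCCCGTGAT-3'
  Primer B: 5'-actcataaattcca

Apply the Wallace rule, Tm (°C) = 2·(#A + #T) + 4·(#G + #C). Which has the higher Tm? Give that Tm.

Primer A: A+T=10, G+C=10 → Tm = 2(10)+4(10) = 60°C
Primer B: A+T=10, G+C=4 → Tm = 2(10)+4(4) = 36°C
60°C vs 36°C → primer A is higher.

Primer A, 60°C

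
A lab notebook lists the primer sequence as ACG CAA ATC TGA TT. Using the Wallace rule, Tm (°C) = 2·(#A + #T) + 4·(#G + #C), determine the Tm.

Scanning the sequence gives G=2, C=3, A=5, T=4.
So N_AT = 9 and N_GC = 5.
Tm = 4·5 + 2·9 = 20 + 18 = 38°C

38°C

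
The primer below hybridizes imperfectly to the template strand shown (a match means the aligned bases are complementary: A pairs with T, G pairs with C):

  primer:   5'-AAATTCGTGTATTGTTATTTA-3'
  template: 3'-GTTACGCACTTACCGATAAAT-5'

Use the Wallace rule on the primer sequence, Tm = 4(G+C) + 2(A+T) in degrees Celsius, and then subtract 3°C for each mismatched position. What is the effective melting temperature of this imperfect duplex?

35°C

Primer base counts: A=6, T=11, G=3, C=1 → A+T=17, G+C=4
Perfect-match Tm = 2(17) + 4(4) = 34 + 16 = 50°C
Mismatches (positions where the bases are not complementary): 5 (at positions 1, 5, 10, 13, 15)
Effective Tm = 50 − 5×3 = 50 − 15 = 35°C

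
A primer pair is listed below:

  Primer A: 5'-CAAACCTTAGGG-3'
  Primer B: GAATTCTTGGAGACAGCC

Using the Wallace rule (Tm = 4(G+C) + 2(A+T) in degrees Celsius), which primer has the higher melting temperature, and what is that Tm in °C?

Primer B, 54°C

Primer A: A+T=6, G+C=6 → Tm = 2(6)+4(6) = 36°C
Primer B: A+T=9, G+C=9 → Tm = 2(9)+4(9) = 54°C
36°C vs 54°C → primer B is higher.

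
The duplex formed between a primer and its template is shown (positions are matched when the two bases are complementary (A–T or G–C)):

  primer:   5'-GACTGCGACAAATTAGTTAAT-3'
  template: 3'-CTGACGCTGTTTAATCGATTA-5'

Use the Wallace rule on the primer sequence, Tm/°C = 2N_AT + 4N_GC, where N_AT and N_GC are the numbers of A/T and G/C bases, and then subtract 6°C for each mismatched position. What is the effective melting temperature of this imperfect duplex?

Primer base counts: A=8, T=6, G=4, C=3 → A+T=14, G+C=7
Perfect-match Tm = 2(14) + 4(7) = 28 + 28 = 56°C
Mismatches (positions where the bases are not complementary): 1 (at position 17)
Effective Tm = 56 − 1×6 = 56 − 6 = 50°C

50°C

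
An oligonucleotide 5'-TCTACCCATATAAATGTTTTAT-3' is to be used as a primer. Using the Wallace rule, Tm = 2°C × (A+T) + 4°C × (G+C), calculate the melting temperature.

54°C

Scanning the sequence gives T=10, A=7, C=4, G=1.
So N_AT = 17 and N_GC = 5.
Tm = 2(17) + 4(5) = 34 + 20 = 54°C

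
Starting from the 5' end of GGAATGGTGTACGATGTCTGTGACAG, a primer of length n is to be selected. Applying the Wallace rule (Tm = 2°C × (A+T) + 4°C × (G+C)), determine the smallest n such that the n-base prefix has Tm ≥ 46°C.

n = 16

First 15 bases: GGAATGGTGTACGAT → Tm = 44°C (< 46°C)
First 16 bases: GGAATGGTGTACGATG → Tm = 48°C (≥ 46°C)
Each additional base adds 2°C (A/T) or 4°C (G/C), so Tm is non-decreasing in n; n = 16 is the first length to reach 46°C.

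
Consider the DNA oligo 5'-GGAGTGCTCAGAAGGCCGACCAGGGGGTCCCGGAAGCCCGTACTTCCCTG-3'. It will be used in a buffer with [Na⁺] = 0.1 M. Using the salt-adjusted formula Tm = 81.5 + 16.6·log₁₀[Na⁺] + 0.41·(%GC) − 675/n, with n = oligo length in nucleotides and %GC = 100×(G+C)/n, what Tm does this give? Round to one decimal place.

79.3°C

Length n = 50. Scanning the sequence gives G=18, T=7, C=16, A=9.
G+C = 34, so %GC = 34/50 × 100 = 68%
Salt term: 16.6 × (-1) = -16.6
GC term: 0.41 × 68 = 27.88; length term: −675/50 = −13.5
Tm = 81.5 + (-16.6) + 27.88 − 13.5 = 79.28 → 79.3°C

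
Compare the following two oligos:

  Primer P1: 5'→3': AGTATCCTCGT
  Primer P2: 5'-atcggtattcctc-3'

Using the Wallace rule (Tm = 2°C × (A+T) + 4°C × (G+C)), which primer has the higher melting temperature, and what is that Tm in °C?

Primer P1: A+T=6, G+C=5 → Tm = 2(6)+4(5) = 32°C
Primer P2: A+T=7, G+C=6 → Tm = 2(7)+4(6) = 38°C
32°C vs 38°C → primer P2 is higher.

Primer P2, 38°C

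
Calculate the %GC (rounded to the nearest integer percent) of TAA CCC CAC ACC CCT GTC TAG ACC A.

Base counts: T=4, G=2, C=12, A=7
G+C = 2 + 12 = 14 out of 25 bases
%GC = 14/25 × 100 = 56% ≈ 56%

56%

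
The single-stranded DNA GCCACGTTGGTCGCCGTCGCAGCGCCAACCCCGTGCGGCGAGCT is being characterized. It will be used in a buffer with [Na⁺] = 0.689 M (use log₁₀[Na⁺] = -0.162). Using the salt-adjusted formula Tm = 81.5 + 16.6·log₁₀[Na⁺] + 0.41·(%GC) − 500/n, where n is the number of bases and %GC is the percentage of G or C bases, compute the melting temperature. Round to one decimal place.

98.2°C

Length n = 44. Base counts: T=6, G=15, A=5, C=18
G+C = 33, so %GC = 33/44 × 100 = 75%
Salt term: 16.6 × (-0.162) = -2.689
GC term: 0.41 × 75 = 30.75; length term: −500/44 = −11.364
Tm = 81.5 + (-2.689) + 30.75 − 11.364 = 98.197 → 98.2°C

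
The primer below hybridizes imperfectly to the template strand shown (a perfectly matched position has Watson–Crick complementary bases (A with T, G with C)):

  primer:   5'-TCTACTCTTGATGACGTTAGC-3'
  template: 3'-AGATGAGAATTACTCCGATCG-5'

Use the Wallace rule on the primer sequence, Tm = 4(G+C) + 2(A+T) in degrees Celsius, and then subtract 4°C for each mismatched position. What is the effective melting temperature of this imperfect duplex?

48°C

Primer base counts: A=4, T=8, G=4, C=5 → A+T=12, G+C=9
Perfect-match Tm = 2(12) + 4(9) = 24 + 36 = 60°C
Mismatches (positions where the bases are not complementary): 3 (at positions 10, 15, 17)
Effective Tm = 60 − 3×4 = 60 − 12 = 48°C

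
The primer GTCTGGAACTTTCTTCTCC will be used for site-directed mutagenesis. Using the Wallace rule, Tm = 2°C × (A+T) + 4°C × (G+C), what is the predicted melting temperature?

T=8, A=2, C=6, G=3
So N_AT = 10 and N_GC = 9.
Tm = 4·9 + 2·10 = 36 + 20 = 56°C

56°C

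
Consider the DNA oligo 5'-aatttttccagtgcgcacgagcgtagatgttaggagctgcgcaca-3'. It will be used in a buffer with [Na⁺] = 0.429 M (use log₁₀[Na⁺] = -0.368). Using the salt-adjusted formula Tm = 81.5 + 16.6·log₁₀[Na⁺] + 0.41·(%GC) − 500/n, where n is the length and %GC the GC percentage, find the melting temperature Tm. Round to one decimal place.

85.2°C

Length n = 45. Base counts: G=13, A=11, T=11, C=10
G+C = 23, so %GC = 23/45 × 100 = 51.111%
Salt term: 16.6 × (-0.368) = -6.109
GC term: 0.41 × 51.111 = 20.956; length term: −500/45 = −11.111
Tm = 81.5 + (-6.109) + 20.956 − 11.111 = 85.236 → 85.2°C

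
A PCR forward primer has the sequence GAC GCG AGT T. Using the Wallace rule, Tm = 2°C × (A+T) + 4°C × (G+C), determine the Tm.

32°C

Base counts: T=2, G=4, C=2, A=2
AT pairs contribute 4, GC pairs contribute 6.
Tm = 2(4) + 4(6) = 8 + 24 = 32°C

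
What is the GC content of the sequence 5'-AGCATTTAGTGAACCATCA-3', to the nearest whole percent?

37%

Scanning the sequence gives T=5, C=4, A=7, G=3.
G+C = 3 + 4 = 7 out of 19 bases
%GC = 7/19 × 100 = 36.84% ≈ 37%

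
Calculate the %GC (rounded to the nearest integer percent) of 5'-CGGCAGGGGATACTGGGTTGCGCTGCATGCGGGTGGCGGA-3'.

Base counts: G=20, C=8, A=5, T=7
G+C = 20 + 8 = 28 out of 40 bases
%GC = 28/40 × 100 = 70% ≈ 70%

70%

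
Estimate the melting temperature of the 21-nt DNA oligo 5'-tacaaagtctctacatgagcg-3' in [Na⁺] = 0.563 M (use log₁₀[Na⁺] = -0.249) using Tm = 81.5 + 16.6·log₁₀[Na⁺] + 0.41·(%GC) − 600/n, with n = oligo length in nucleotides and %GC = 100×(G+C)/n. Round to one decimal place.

Length n = 21. Counting bases: G=4, A=7, C=5, T=5
G+C = 9, so %GC = 9/21 × 100 = 42.857%
Salt term: 16.6 × (-0.249) = -4.133
GC term: 0.41 × 42.857 = 17.571; length term: −600/21 = −28.571
Tm = 81.5 + (-4.133) + 17.571 − 28.571 = 66.367 → 66.4°C

66.4°C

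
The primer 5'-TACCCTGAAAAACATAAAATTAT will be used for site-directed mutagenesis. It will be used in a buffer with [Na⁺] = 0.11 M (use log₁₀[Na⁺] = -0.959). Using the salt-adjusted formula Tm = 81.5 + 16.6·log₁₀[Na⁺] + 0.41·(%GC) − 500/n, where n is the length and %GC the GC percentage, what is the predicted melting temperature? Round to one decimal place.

Length n = 23. Base counts: T=6, G=1, C=4, A=12
G+C = 5, so %GC = 5/23 × 100 = 21.739%
Salt term: 16.6 × (-0.959) = -15.919
GC term: 0.41 × 21.739 = 8.913; length term: −500/23 = −21.739
Tm = 81.5 + (-15.919) + 8.913 − 21.739 = 52.755 → 52.8°C

52.8°C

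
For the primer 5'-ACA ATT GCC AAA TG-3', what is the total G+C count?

Scanning the sequence gives A=6, T=3, C=3, G=2.
G+C = 2 + 3 = 5

5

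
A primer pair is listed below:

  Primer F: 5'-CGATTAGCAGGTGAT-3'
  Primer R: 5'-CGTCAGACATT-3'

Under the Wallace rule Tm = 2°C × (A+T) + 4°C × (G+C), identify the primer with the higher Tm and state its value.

Primer F, 44°C

Primer F: A+T=8, G+C=7 → Tm = 2(8)+4(7) = 44°C
Primer R: A+T=6, G+C=5 → Tm = 2(6)+4(5) = 32°C
44°C vs 32°C → primer F is higher.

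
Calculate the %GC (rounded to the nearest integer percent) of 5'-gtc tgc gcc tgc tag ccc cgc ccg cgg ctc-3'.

Base counts: G=9, A=1, C=15, T=5
G+C = 9 + 15 = 24 out of 30 bases
%GC = 24/30 × 100 = 80% ≈ 80%

80%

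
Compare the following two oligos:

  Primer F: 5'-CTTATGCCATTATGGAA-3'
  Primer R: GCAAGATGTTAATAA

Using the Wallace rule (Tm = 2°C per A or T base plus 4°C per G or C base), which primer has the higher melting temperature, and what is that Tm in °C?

Primer F, 46°C

Primer F: A+T=11, G+C=6 → Tm = 2(11)+4(6) = 46°C
Primer R: A+T=11, G+C=4 → Tm = 2(11)+4(4) = 38°C
46°C vs 38°C → primer F is higher.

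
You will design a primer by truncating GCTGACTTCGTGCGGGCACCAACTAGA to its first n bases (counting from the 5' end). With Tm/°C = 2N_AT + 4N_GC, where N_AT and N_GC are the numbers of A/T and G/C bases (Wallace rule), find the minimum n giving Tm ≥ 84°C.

n = 26

First 25 bases: GCTGACTTCGTGCGGGCACCAACTA → Tm = 80°C (< 84°C)
First 26 bases: GCTGACTTCGTGCGGGCACCAACTAG → Tm = 84°C (≥ 84°C)
Since every base adds ≥2°C, Tm only increases with n, so the threshold is first crossed at n = 26.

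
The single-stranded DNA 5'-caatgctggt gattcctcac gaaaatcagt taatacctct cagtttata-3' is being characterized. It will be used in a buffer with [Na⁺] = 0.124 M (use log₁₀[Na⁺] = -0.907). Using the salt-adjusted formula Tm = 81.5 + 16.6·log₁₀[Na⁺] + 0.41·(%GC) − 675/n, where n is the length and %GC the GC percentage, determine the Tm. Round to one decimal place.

Length n = 49. Counting bases: A=15, C=11, G=7, T=16
G+C = 18, so %GC = 18/49 × 100 = 36.735%
Salt term: 16.6 × (-0.907) = -15.056
GC term: 0.41 × 36.735 = 15.061; length term: −675/49 = −13.776
Tm = 81.5 + (-15.056) + 15.061 − 13.776 = 67.729 → 67.7°C

67.7°C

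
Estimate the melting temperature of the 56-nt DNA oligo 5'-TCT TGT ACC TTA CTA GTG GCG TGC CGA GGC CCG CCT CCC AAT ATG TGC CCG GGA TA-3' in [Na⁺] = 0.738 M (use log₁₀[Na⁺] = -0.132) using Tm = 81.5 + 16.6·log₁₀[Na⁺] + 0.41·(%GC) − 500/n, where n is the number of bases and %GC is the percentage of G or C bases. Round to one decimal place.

Length n = 56. G=15, T=14, C=18, A=9
G+C = 33, so %GC = 33/56 × 100 = 58.929%
Salt term: 16.6 × (-0.132) = -2.191
GC term: 0.41 × 58.929 = 24.161; length term: −500/56 = −8.929
Tm = 81.5 + (-2.191) + 24.161 − 8.929 = 94.541 → 94.5°C

94.5°C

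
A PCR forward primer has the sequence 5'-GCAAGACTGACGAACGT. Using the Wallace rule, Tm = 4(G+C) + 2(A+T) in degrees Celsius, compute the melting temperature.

Counting bases: A=6, C=4, G=5, T=2
A+T = 8, G+C = 9
Tm = 2(8) + 4(9) = 16 + 36 = 52°C

52°C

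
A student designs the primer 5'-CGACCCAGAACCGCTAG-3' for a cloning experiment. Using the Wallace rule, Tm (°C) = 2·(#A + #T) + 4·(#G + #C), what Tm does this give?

C=7, A=5, T=1, G=4
A+T = 6, G+C = 11
Tm = 4·11 + 2·6 = 44 + 12 = 56°C

56°C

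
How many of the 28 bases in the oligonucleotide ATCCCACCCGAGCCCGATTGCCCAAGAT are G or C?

17

Scanning the sequence gives G=5, A=7, T=4, C=12.
Total G or C: 5 + 12 = 17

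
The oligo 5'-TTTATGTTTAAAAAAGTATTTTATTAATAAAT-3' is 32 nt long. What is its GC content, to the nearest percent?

6%

Scanning the sequence gives T=16, G=2, A=14, C=0.
G+C = 2 + 0 = 2 out of 32 bases
%GC = 2/32 × 100 = 6.25% ≈ 6%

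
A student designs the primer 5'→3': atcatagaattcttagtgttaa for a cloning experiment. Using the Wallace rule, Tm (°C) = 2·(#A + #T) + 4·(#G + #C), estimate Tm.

Base counts: T=9, C=2, A=8, G=3
A+T = 17, G+C = 5
Tm = 4·5 + 2·17 = 20 + 34 = 54°C

54°C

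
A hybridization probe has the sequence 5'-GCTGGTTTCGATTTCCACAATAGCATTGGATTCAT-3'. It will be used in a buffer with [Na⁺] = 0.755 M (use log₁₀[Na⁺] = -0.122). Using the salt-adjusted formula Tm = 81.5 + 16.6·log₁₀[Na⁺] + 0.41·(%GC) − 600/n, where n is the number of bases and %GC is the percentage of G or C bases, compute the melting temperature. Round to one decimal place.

Length n = 35. Base counts: A=8, G=7, C=7, T=13
G+C = 14, so %GC = 14/35 × 100 = 40%
Salt term: 16.6 × (-0.122) = -2.025
GC term: 0.41 × 40 = 16.4; length term: −600/35 = −17.143
Tm = 81.5 + (-2.025) + 16.4 − 17.143 = 78.732 → 78.7°C

78.7°C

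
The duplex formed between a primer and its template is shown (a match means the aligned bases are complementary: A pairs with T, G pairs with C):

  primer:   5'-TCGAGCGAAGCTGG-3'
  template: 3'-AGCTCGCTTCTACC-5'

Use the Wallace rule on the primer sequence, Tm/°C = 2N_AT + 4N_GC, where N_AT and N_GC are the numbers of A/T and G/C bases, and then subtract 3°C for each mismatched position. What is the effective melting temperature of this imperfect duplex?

43°C

Primer base counts: A=3, T=2, G=6, C=3 → A+T=5, G+C=9
Perfect-match Tm = 2(5) + 4(9) = 10 + 36 = 46°C
Mismatches (positions where the bases are not complementary): 1 (at position 11)
Effective Tm = 46 − 1×3 = 46 − 3 = 43°C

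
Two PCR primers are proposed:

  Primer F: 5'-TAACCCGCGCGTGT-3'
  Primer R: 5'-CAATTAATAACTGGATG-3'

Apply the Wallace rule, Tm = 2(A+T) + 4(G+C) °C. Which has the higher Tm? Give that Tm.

Primer F: A+T=5, G+C=9 → Tm = 2(5)+4(9) = 46°C
Primer R: A+T=12, G+C=5 → Tm = 2(12)+4(5) = 44°C
46°C vs 44°C → primer F is higher.

Primer F, 46°C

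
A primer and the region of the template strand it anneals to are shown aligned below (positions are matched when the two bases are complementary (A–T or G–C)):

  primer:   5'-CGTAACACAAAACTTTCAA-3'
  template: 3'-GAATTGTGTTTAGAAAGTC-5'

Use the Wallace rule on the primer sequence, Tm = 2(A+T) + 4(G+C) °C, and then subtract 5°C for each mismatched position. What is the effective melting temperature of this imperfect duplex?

Primer base counts: A=9, T=4, G=1, C=5 → A+T=13, G+C=6
Perfect-match Tm = 2(13) + 4(6) = 26 + 24 = 50°C
Mismatches (positions where the bases are not complementary): 3 (at positions 2, 12, 19)
Effective Tm = 50 − 3×5 = 50 − 15 = 35°C

35°C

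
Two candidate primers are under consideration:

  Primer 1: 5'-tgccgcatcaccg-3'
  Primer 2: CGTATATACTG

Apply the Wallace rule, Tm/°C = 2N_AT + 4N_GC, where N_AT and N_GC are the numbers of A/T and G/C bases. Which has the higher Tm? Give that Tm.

Primer 1, 44°C

Primer 1: A+T=4, G+C=9 → Tm = 2(4)+4(9) = 44°C
Primer 2: A+T=7, G+C=4 → Tm = 2(7)+4(4) = 30°C
44°C vs 30°C → primer 1 is higher.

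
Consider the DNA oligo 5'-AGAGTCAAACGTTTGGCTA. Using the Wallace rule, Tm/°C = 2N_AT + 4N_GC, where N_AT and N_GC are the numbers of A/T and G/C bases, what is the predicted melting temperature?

Scanning the sequence gives A=6, T=5, G=5, C=3.
A+T = 11, G+C = 8
Tm = 2(11) + 4(8) = 22 + 32 = 54°C

54°C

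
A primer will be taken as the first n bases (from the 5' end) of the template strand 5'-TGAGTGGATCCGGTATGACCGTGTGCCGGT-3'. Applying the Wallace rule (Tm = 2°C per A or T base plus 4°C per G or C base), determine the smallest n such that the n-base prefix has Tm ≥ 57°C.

First 18 bases: TGAGTGGATCCGGTATGA → Tm = 54°C (< 57°C)
First 19 bases: TGAGTGGATCCGGTATGAC → Tm = 58°C (≥ 57°C)
Since every base adds ≥2°C, Tm only increases with n, so the threshold is first crossed at n = 19.

n = 19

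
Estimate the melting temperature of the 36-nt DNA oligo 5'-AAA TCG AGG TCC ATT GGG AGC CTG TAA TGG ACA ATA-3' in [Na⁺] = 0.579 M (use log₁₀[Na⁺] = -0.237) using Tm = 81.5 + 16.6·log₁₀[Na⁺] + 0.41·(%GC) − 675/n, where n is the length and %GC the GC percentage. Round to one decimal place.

Length n = 36. Base counts: G=10, A=12, T=8, C=6
G+C = 16, so %GC = 16/36 × 100 = 44.444%
Salt term: 16.6 × (-0.237) = -3.934
GC term: 0.41 × 44.444 = 18.222; length term: −675/36 = −18.75
Tm = 81.5 + (-3.934) + 18.222 − 18.75 = 77.038 → 77.0°C

77.0°C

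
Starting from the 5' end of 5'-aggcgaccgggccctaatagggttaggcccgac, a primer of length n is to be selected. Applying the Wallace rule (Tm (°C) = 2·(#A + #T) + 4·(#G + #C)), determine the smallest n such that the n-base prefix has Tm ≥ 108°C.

First 32 bases: AGGCGACCGGGCCCTAATAGGGTTAGGCCCGA → Tm = 106°C (< 108°C)
First 33 bases: AGGCGACCGGGCCCTAATAGGGTTAGGCCCGAC → Tm = 110°C (≥ 108°C)
Since every base adds ≥2°C, Tm only increases with n, so the threshold is first crossed at n = 33.

n = 33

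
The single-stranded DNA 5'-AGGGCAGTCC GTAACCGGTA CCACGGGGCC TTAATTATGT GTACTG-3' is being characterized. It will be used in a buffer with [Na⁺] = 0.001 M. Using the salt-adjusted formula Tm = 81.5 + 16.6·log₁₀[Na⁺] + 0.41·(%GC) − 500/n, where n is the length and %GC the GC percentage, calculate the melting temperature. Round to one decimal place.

43.1°C

Length n = 46. Base counts: C=11, A=10, G=14, T=11
G+C = 25, so %GC = 25/46 × 100 = 54.348%
Salt term: 16.6 × (-3) = -49.8
GC term: 0.41 × 54.348 = 22.283; length term: −500/46 = −10.87
Tm = 81.5 + (-49.8) + 22.283 − 10.87 = 43.113 → 43.1°C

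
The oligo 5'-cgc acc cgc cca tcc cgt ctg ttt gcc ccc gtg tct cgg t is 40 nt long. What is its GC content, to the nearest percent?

70%

Counting bases: A=2, C=19, G=9, T=10
G+C = 9 + 19 = 28 out of 40 bases
%GC = 28/40 × 100 = 70% ≈ 70%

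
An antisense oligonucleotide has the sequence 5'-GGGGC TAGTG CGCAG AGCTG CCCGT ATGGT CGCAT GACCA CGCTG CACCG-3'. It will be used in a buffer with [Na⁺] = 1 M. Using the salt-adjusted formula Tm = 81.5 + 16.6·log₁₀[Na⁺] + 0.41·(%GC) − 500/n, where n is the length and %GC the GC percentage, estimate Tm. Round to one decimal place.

Length n = 50. Counting bases: G=18, C=16, A=8, T=8
G+C = 34, so %GC = 34/50 × 100 = 68%
Salt term: 16.6 × (0) = 0
GC term: 0.41 × 68 = 27.88; length term: −500/50 = −10
Tm = 81.5 + (0) + 27.88 − 10 = 99.38 → 99.4°C

99.4°C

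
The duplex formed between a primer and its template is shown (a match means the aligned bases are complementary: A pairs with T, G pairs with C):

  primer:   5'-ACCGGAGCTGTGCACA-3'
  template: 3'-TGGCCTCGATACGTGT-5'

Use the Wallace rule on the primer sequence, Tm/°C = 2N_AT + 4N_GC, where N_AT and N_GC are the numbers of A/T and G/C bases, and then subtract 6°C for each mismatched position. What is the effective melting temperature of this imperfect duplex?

Primer base counts: A=4, T=2, G=5, C=5 → A+T=6, G+C=10
Perfect-match Tm = 2(6) + 4(10) = 12 + 40 = 52°C
Mismatches (positions where the bases are not complementary): 1 (at position 10)
Effective Tm = 52 − 1×6 = 52 − 6 = 46°C

46°C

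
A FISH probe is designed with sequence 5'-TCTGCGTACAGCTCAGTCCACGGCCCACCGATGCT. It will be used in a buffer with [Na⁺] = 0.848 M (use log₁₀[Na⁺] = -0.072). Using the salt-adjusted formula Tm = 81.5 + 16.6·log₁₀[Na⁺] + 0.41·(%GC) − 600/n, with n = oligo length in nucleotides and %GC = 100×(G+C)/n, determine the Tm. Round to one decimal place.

Length n = 35. G=8, C=14, T=7, A=6
G+C = 22, so %GC = 22/35 × 100 = 62.857%
Salt term: 16.6 × (-0.072) = -1.195
GC term: 0.41 × 62.857 = 25.771; length term: −600/35 = −17.143
Tm = 81.5 + (-1.195) + 25.771 − 17.143 = 88.933 → 88.9°C

88.9°C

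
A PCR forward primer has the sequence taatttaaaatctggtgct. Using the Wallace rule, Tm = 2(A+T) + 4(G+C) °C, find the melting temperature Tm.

A=6, T=8, G=3, C=2
So N_AT = 14 and N_GC = 5.
Tm = 2×14 + 4×5 = 48°C

48°C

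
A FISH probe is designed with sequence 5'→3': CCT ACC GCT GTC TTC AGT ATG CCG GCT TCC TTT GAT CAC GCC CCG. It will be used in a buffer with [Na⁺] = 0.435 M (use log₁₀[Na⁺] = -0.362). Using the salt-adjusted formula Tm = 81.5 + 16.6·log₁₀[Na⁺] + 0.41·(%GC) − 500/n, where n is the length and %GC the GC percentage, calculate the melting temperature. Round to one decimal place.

Length n = 45. Base counts: T=13, C=18, A=5, G=9
G+C = 27, so %GC = 27/45 × 100 = 60%
Salt term: 16.6 × (-0.362) = -6.009
GC term: 0.41 × 60 = 24.6; length term: −500/45 = −11.111
Tm = 81.5 + (-6.009) + 24.6 − 11.111 = 88.98 → 89.0°C

89.0°C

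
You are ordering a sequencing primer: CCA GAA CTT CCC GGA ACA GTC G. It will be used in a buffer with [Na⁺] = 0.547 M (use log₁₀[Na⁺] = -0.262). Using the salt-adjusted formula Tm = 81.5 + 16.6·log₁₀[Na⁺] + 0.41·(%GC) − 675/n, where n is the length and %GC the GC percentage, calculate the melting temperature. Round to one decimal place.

70.7°C

Length n = 22. Counting bases: A=6, C=8, G=5, T=3
G+C = 13, so %GC = 13/22 × 100 = 59.091%
Salt term: 16.6 × (-0.262) = -4.349
GC term: 0.41 × 59.091 = 24.227; length term: −675/22 = −30.682
Tm = 81.5 + (-4.349) + 24.227 − 30.682 = 70.696 → 70.7°C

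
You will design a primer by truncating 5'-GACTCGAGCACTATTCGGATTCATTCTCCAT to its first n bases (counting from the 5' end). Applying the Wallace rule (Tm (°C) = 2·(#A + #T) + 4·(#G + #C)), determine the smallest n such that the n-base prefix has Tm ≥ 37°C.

n = 12

First 11 bases: GACTCGAGCAC → Tm = 36°C (< 37°C)
First 12 bases: GACTCGAGCACT → Tm = 38°C (≥ 37°C)
Each additional base adds 2°C (A/T) or 4°C (G/C), so Tm is non-decreasing in n; n = 12 is the first length to reach 37°C.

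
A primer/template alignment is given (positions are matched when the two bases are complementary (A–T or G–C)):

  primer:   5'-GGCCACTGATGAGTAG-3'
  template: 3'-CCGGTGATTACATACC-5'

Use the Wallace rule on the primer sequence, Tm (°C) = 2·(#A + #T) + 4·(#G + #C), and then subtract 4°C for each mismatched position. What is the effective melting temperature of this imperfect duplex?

34°C

Primer base counts: A=4, T=3, G=6, C=3 → A+T=7, G+C=9
Perfect-match Tm = 2(7) + 4(9) = 14 + 36 = 50°C
Mismatches (positions where the bases are not complementary): 4 (at positions 8, 12, 13, 15)
Effective Tm = 50 − 4×4 = 50 − 16 = 34°C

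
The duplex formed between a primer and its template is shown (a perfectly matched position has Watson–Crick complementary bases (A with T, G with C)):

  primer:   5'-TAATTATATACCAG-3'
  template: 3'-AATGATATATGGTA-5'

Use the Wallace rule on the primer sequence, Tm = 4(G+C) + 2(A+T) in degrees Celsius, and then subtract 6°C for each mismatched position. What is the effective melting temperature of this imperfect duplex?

16°C

Primer base counts: A=6, T=5, G=1, C=2 → A+T=11, G+C=3
Perfect-match Tm = 2(11) + 4(3) = 22 + 12 = 34°C
Mismatches (positions where the bases are not complementary): 3 (at positions 2, 4, 14)
Effective Tm = 34 − 3×6 = 34 − 18 = 16°C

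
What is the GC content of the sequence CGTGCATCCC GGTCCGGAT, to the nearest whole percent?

68%

Scanning the sequence gives A=2, C=7, T=4, G=6.
G+C = 6 + 7 = 13 out of 19 bases
%GC = 13/19 × 100 = 68.42% ≈ 68%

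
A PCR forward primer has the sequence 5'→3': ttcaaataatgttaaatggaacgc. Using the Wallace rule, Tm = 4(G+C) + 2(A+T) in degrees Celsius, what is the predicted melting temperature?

T=7, G=4, C=3, A=10
So N_AT = 17 and N_GC = 7.
Tm = 4·7 + 2·17 = 28 + 34 = 62°C

62°C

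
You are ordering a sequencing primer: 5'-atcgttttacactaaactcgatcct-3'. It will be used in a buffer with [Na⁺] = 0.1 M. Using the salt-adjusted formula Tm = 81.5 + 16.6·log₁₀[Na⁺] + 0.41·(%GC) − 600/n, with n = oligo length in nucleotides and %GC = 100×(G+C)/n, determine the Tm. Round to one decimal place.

55.7°C

Length n = 25. Counting bases: G=2, C=7, A=7, T=9
G+C = 9, so %GC = 9/25 × 100 = 36%
Salt term: 16.6 × (-1) = -16.6
GC term: 0.41 × 36 = 14.76; length term: −600/25 = −24
Tm = 81.5 + (-16.6) + 14.76 − 24 = 55.66 → 55.7°C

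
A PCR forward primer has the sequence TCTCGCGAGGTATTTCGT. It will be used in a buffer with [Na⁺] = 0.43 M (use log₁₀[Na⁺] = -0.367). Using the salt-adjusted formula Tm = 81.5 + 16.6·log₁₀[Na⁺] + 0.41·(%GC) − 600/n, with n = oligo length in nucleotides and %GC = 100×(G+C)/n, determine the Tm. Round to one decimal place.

62.6°C

Length n = 18. Base counts: T=7, G=5, C=4, A=2
G+C = 9, so %GC = 9/18 × 100 = 50%
Salt term: 16.6 × (-0.367) = -6.092
GC term: 0.41 × 50 = 20.5; length term: −600/18 = −33.333
Tm = 81.5 + (-6.092) + 20.5 − 33.333 = 62.575 → 62.6°C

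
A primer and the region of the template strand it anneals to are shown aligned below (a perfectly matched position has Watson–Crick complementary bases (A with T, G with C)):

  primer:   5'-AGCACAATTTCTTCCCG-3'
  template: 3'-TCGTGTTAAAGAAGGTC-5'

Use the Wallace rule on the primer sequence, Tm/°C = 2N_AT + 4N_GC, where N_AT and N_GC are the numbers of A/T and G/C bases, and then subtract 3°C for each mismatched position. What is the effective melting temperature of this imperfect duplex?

47°C

Primer base counts: A=4, T=5, G=2, C=6 → A+T=9, G+C=8
Perfect-match Tm = 2(9) + 4(8) = 18 + 32 = 50°C
Mismatches (positions where the bases are not complementary): 1 (at position 16)
Effective Tm = 50 − 1×3 = 50 − 3 = 47°C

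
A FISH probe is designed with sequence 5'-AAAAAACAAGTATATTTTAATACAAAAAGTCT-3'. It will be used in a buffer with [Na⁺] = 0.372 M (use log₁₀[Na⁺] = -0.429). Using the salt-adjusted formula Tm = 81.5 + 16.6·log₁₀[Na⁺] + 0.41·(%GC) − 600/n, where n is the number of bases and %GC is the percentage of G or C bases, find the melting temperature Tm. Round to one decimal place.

62.0°C

Length n = 32. Base counts: C=3, A=18, T=9, G=2
G+C = 5, so %GC = 5/32 × 100 = 15.625%
Salt term: 16.6 × (-0.429) = -7.121
GC term: 0.41 × 15.625 = 6.406; length term: −600/32 = −18.75
Tm = 81.5 + (-7.121) + 6.406 − 18.75 = 62.035 → 62.0°C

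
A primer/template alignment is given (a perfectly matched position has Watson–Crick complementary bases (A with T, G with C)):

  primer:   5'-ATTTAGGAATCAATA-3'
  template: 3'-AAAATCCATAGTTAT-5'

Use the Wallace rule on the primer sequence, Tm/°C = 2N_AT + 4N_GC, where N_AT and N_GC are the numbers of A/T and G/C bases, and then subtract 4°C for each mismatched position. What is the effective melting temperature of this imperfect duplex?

28°C

Primer base counts: A=7, T=5, G=2, C=1 → A+T=12, G+C=3
Perfect-match Tm = 2(12) + 4(3) = 24 + 12 = 36°C
Mismatches (positions where the bases are not complementary): 2 (at positions 1, 8)
Effective Tm = 36 − 2×4 = 36 − 8 = 28°C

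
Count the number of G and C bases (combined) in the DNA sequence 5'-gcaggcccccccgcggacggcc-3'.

Base counts: A=2, G=8, T=0, C=12
G+C = 8 + 12 = 20

20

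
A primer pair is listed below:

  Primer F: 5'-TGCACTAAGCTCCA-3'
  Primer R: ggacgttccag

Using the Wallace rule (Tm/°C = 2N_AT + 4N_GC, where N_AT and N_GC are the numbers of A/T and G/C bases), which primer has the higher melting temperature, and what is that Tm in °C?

Primer F, 42°C

Primer F: A+T=7, G+C=7 → Tm = 2(7)+4(7) = 42°C
Primer R: A+T=4, G+C=7 → Tm = 2(4)+4(7) = 36°C
42°C vs 36°C → primer F is higher.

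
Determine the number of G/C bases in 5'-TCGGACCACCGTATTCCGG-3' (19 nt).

Scanning the sequence gives A=3, G=5, C=7, T=4.
G+C = 5 + 7 = 12

12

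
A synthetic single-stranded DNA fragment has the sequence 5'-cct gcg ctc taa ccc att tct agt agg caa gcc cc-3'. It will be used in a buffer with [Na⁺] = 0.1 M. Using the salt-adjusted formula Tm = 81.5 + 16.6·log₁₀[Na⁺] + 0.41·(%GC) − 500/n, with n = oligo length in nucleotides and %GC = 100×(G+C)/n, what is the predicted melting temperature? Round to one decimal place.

74.0°C

Length n = 35. A=7, T=8, C=14, G=6
G+C = 20, so %GC = 20/35 × 100 = 57.143%
Salt term: 16.6 × (-1) = -16.6
GC term: 0.41 × 57.143 = 23.429; length term: −500/35 = −14.286
Tm = 81.5 + (-16.6) + 23.429 − 14.286 = 74.043 → 74.0°C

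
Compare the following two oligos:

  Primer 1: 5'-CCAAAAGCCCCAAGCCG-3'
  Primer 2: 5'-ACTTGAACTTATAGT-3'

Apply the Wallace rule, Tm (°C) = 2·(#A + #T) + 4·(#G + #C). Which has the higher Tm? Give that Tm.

Primer 1: A+T=6, G+C=11 → Tm = 2(6)+4(11) = 56°C
Primer 2: A+T=11, G+C=4 → Tm = 2(11)+4(4) = 38°C
56°C vs 38°C → primer 1 is higher.

Primer 1, 56°C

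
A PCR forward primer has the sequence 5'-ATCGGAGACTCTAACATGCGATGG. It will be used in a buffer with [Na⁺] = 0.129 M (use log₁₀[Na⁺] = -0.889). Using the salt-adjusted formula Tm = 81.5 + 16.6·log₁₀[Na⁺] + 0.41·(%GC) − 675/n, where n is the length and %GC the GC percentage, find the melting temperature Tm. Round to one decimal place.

59.1°C

Length n = 24. Base counts: C=5, G=7, T=5, A=7
G+C = 12, so %GC = 12/24 × 100 = 50%
Salt term: 16.6 × (-0.889) = -14.757
GC term: 0.41 × 50 = 20.5; length term: −675/24 = −28.125
Tm = 81.5 + (-14.757) + 20.5 − 28.125 = 59.118 → 59.1°C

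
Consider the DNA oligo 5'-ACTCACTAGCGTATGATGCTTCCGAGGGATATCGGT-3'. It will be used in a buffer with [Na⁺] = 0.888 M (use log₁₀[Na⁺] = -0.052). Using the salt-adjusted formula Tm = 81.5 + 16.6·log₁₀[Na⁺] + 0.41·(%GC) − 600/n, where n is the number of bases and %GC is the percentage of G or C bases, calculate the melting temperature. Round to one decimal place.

Length n = 36. Base counts: T=10, A=8, C=8, G=10
G+C = 18, so %GC = 18/36 × 100 = 50%
Salt term: 16.6 × (-0.052) = -0.863
GC term: 0.41 × 50 = 20.5; length term: −600/36 = −16.667
Tm = 81.5 + (-0.863) + 20.5 − 16.667 = 84.47 → 84.5°C

84.5°C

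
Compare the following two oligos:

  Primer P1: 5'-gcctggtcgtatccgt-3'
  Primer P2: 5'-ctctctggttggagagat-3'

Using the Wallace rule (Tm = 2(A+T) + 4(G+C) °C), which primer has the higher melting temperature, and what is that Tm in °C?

Primer P1: A+T=6, G+C=10 → Tm = 2(6)+4(10) = 52°C
Primer P2: A+T=9, G+C=9 → Tm = 2(9)+4(9) = 54°C
52°C vs 54°C → primer P2 is higher.

Primer P2, 54°C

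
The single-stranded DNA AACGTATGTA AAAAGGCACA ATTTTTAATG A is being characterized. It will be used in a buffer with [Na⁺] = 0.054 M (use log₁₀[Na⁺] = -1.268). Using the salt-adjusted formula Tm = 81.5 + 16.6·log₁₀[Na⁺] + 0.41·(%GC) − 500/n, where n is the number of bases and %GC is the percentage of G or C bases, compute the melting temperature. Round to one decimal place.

Length n = 31. Scanning the sequence gives G=5, A=14, C=3, T=9.
G+C = 8, so %GC = 8/31 × 100 = 25.806%
Salt term: 16.6 × (-1.268) = -21.049
GC term: 0.41 × 25.806 = 10.58; length term: −500/31 = −16.129
Tm = 81.5 + (-21.049) + 10.58 − 16.129 = 54.902 → 54.9°C

54.9°C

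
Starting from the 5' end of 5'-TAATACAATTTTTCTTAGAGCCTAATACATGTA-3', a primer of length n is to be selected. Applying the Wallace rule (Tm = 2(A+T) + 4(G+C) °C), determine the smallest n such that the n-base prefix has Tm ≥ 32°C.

First 13 bases: TAATACAATTTTT → Tm = 28°C (< 32°C)
First 14 bases: TAATACAATTTTTC → Tm = 32°C (≥ 32°C)
Since every base adds ≥2°C, Tm only increases with n, so the threshold is first crossed at n = 14.

n = 14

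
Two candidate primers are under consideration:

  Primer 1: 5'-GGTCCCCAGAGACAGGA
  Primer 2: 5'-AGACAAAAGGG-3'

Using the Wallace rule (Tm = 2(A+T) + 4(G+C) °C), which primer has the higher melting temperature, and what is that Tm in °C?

Primer 1: A+T=6, G+C=11 → Tm = 2(6)+4(11) = 56°C
Primer 2: A+T=6, G+C=5 → Tm = 2(6)+4(5) = 32°C
56°C vs 32°C → primer 1 is higher.

Primer 1, 56°C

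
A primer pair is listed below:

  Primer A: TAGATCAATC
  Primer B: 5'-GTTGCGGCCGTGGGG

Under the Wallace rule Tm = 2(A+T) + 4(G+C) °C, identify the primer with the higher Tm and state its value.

Primer A: A+T=7, G+C=3 → Tm = 2(7)+4(3) = 26°C
Primer B: A+T=3, G+C=12 → Tm = 2(3)+4(12) = 54°C
26°C vs 54°C → primer B is higher.

Primer B, 54°C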